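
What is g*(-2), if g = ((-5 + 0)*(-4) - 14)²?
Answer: -72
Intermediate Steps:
g = 36 (g = (-5*(-4) - 14)² = (20 - 14)² = 6² = 36)
g*(-2) = 36*(-2) = -72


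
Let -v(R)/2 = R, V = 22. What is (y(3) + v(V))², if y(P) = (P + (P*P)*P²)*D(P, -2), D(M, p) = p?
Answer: 44944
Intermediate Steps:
v(R) = -2*R
y(P) = -2*P - 2*P⁴ (y(P) = (P + (P*P)*P²)*(-2) = (P + P²*P²)*(-2) = (P + P⁴)*(-2) = -2*P - 2*P⁴)
(y(3) + v(V))² = (-2*3*(1 + 3³) - 2*22)² = (-2*3*(1 + 27) - 44)² = (-2*3*28 - 44)² = (-168 - 44)² = (-212)² = 44944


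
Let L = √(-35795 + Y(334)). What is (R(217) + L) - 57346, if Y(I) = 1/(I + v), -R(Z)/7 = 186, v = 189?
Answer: -58648 + 4*I*√611935627/523 ≈ -58648.0 + 189.2*I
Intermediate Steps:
R(Z) = -1302 (R(Z) = -7*186 = -1302)
Y(I) = 1/(189 + I) (Y(I) = 1/(I + 189) = 1/(189 + I))
L = 4*I*√611935627/523 (L = √(-35795 + 1/(189 + 334)) = √(-35795 + 1/523) = √(-18720784/523) = 4*I*√611935627/523 ≈ 189.2*I)
(R(217) + L) - 57346 = (-1302 + 4*I*√611935627/523) - 57346 = -58648 + 4*I*√611935627/523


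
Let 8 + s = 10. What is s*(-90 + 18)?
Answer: -144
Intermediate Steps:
s = 2 (s = -8 + 10 = 2)
s*(-90 + 18) = 2*(-90 + 18) = 2*(-72) = -144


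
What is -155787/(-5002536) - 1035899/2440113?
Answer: -84245336069/214153563624 ≈ -0.39339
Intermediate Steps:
-155787/(-5002536) - 1035899/2440113 = -155787*(-1/5002536) - 1035899*1/2440113 = 51929/1667512 - 54521/128427 = -84245336069/214153563624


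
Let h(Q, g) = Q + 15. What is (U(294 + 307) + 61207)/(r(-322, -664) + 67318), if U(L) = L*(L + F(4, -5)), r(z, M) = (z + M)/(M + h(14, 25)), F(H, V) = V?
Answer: 266320905/42747916 ≈ 6.2300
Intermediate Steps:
h(Q, g) = 15 + Q
r(z, M) = (M + z)/(29 + M) (r(z, M) = (z + M)/(M + (15 + 14)) = (M + z)/(M + 29) = (M + z)/(29 + M))
U(L) = L*(-5 + L) (U(L) = L*(L - 5) = L*(-5 + L))
(U(294 + 307) + 61207)/(r(-322, -664) + 67318) = ((294 + 307)*(-5 + (294 + 307)) + 61207)/((-664 - 322)/(29 - 664) + 67318) = (601*(-5 + 601) + 61207)/(-986/(-635) + 67318) = (601*596 + 61207)/(-1/635*(-986) + 67318) = (358196 + 61207)/(986/635 + 67318) = 419403/(42747916/635) = 419403*(635/42747916) = 266320905/42747916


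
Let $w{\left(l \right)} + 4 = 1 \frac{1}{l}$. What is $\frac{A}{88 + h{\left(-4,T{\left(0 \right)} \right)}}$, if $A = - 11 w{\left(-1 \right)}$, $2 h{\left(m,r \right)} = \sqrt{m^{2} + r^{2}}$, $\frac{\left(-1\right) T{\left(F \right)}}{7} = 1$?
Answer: $\frac{19360}{30911} - \frac{110 \sqrt{65}}{30911} \approx 0.59762$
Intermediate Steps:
$w{\left(l \right)} = -4 + \frac{1}{l}$ ($w{\left(l \right)} = -4 + 1 \frac{1}{l} = -4 + \frac{1}{l}$)
$T{\left(F \right)} = -7$ ($T{\left(F \right)} = \left(-7\right) 1 = -7$)
$h{\left(m,r \right)} = \frac{\sqrt{m^{2} + r^{2}}}{2}$
$A = 55$ ($A = - 11 \left(-4 + \frac{1}{-1}\right) = - 11 \left(-4 - 1\right) = \left(-11\right) \left(-5\right) = 55$)
$\frac{A}{88 + h{\left(-4,T{\left(0 \right)} \right)}} = \frac{1}{88 + \frac{\sqrt{\left(-4\right)^{2} + \left(-7\right)^{2}}}{2}} \cdot 55 = \frac{1}{88 + \frac{\sqrt{16 + 49}}{2}} \cdot 55 = \frac{1}{88 + \frac{\sqrt{65}}{2}} \cdot 55 = \frac{55}{88 + \frac{\sqrt{65}}{2}}$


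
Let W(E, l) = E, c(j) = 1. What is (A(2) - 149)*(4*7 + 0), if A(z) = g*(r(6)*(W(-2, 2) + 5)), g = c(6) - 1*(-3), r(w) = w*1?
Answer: -2156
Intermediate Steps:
r(w) = w
g = 4 (g = 1 - 1*(-3) = 1 + 3 = 4)
A(z) = 72 (A(z) = 4*(6*(-2 + 5)) = 4*(6*3) = 4*18 = 72)
(A(2) - 149)*(4*7 + 0) = (72 - 149)*(4*7 + 0) = -77*(28 + 0) = -77*28 = -2156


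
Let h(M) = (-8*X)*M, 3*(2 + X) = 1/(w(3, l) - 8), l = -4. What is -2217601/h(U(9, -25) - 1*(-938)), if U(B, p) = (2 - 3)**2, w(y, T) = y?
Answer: -11088005/77624 ≈ -142.84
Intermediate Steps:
X = -31/15 (X = -2 + 1/(3*(3 - 8)) = -2 + (1/3)/(-5) = -2 + (1/3)*(-1/5) = -2 - 1/15 = -31/15 ≈ -2.0667)
U(B, p) = 1 (U(B, p) = (-1)**2 = 1)
h(M) = 248*M/15 (h(M) = (-8*(-31/15))*M = 248*M/15)
-2217601/h(U(9, -25) - 1*(-938)) = -2217601*15/(248*(1 - 1*(-938))) = -2217601*15/(248*(1 + 938)) = -2217601/((248/15)*939) = -2217601/77624/5 = -2217601*5/77624 = -11088005/77624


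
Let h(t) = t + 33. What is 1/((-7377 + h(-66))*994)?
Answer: -1/7365540 ≈ -1.3577e-7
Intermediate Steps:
h(t) = 33 + t
1/((-7377 + h(-66))*994) = 1/((-7377 + (33 - 66))*994) = (1/994)/(-7377 - 33) = (1/994)/(-7410) = -1/7410*1/994 = -1/7365540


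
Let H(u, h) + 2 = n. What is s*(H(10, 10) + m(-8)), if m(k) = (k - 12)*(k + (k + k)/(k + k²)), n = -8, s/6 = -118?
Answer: -771720/7 ≈ -1.1025e+5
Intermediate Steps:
s = -708 (s = 6*(-118) = -708)
H(u, h) = -10 (H(u, h) = -2 - 8 = -10)
m(k) = (-12 + k)*(k + 2*k/(k + k²)) (m(k) = (-12 + k)*(k + (2*k)/(k + k²)) = (-12 + k)*(k + 2*k/(k + k²)))
s*(H(10, 10) + m(-8)) = -708*(-10 + (-24 + (-8)³ - 11*(-8)² - 10*(-8))/(1 - 8)) = -708*(-10 + (-24 - 512 - 11*64 + 80)/(-7)) = -708*(-10 - (-24 - 512 - 704 + 80)/7) = -708*(-10 - ⅐*(-1160)) = -708*(-10 + 1160/7) = -708*1090/7 = -771720/7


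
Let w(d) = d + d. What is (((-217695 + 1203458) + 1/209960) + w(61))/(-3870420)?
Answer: -68998804867/270877794400 ≈ -0.25472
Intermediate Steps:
w(d) = 2*d
(((-217695 + 1203458) + 1/209960) + w(61))/(-3870420) = (((-217695 + 1203458) + 1/209960) + 2*61)/(-3870420) = ((985763 + 1/209960) + 122)*(-1/3870420) = (206970799481/209960 + 122)*(-1/3870420) = (206996414601/209960)*(-1/3870420) = -68998804867/270877794400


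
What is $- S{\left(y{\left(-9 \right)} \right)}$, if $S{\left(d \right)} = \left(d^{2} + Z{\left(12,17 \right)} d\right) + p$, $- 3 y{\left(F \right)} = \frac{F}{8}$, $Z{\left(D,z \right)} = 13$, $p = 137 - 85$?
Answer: $- \frac{3649}{64} \approx -57.016$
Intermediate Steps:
$p = 52$
$y{\left(F \right)} = - \frac{F}{24}$ ($y{\left(F \right)} = - \frac{F \frac{1}{8}}{3} = - \frac{\frac{1}{8} F}{3} = - \frac{F}{24}$)
$S{\left(d \right)} = 52 + d^{2} + 13 d$ ($S{\left(d \right)} = \left(d^{2} + 13 d\right) + 52 = 52 + d^{2} + 13 d$)
$- S{\left(y{\left(-9 \right)} \right)} = - (52 + \left(\left(- \frac{1}{24}\right) \left(-9\right)\right)^{2} + 13 \left(\left(- \frac{1}{24}\right) \left(-9\right)\right)) = - (52 + \left(\frac{3}{8}\right)^{2} + 13 \cdot \frac{3}{8}) = - (52 + \frac{9}{64} + \frac{39}{8}) = \left(-1\right) \frac{3649}{64} = - \frac{3649}{64}$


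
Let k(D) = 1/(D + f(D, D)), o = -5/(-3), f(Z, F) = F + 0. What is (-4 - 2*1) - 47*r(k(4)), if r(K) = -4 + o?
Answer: 311/3 ≈ 103.67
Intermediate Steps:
f(Z, F) = F
o = 5/3 (o = -5*(-1/3) = 5/3 ≈ 1.6667)
k(D) = 1/(2*D) (k(D) = 1/(D + D) = 1/(2*D))
r(K) = -7/3 (r(K) = -4 + 5/3 = -7/3)
(-4 - 2*1) - 47*r(k(4)) = (-4 - 2*1) - 47*(-7/3) = (-4 - 2) + 329/3 = -6 + 329/3 = 311/3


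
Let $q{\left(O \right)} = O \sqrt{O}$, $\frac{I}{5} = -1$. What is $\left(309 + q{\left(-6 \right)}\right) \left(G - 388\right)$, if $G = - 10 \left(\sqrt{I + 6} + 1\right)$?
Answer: $-126072 + 2448 i \sqrt{6} \approx -1.2607 \cdot 10^{5} + 5996.4 i$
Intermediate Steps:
$I = -5$ ($I = 5 \left(-1\right) = -5$)
$q{\left(O \right)} = O^{\frac{3}{2}}$
$G = -20$ ($G = - 10 \left(\sqrt{-5 + 6} + 1\right) = - 10 \left(\sqrt{1} + 1\right) = - 10 \left(1 + 1\right) = \left(-10\right) 2 = -20$)
$\left(309 + q{\left(-6 \right)}\right) \left(G - 388\right) = \left(309 + \left(-6\right)^{\frac{3}{2}}\right) \left(-20 - 388\right) = \left(309 - 6 i \sqrt{6}\right) \left(-408\right) = -126072 + 2448 i \sqrt{6}$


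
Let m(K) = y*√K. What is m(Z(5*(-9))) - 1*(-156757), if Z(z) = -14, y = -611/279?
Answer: 156757 - 611*I*√14/279 ≈ 1.5676e+5 - 8.1941*I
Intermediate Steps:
y = -611/279 (y = -611*1/279 = -611/279 ≈ -2.1900)
m(K) = -611*√K/279
m(Z(5*(-9))) - 1*(-156757) = -611*I*√14/279 - 1*(-156757) = -611*I*√14/279 + 156757 = 156757 - 611*I*√14/279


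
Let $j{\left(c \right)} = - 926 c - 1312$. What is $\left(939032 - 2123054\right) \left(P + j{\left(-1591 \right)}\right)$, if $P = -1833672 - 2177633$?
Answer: $3006647449722$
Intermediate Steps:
$j{\left(c \right)} = -1312 - 926 c$
$P = -4011305$ ($P = -1833672 - 2177633 = -4011305$)
$\left(939032 - 2123054\right) \left(P + j{\left(-1591 \right)}\right) = \left(939032 - 2123054\right) \left(-4011305 - -1471954\right) = - 1184022 \left(-4011305 + \left(-1312 + 1473266\right)\right) = - 1184022 \left(-4011305 + 1471954\right) = \left(-1184022\right) \left(-2539351\right) = 3006647449722$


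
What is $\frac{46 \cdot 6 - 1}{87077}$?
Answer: $\frac{275}{87077} \approx 0.0031581$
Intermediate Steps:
$\frac{46 \cdot 6 - 1}{87077} = \left(276 - 1\right) \frac{1}{87077} = 275 \cdot \frac{1}{87077} = \frac{275}{87077}$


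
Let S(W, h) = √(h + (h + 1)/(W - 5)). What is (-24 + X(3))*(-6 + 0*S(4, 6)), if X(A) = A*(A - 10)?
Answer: 270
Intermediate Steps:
S(W, h) = √(h + (1 + h)/(-5 + W))
X(A) = A*(-10 + A)
(-24 + X(3))*(-6 + 0*S(4, 6)) = (-24 + 3*(-10 + 3))*(-6 + 0*√((1 + 6 + 6*(-5 + 4))/(-5 + 4))) = (-24 + 3*(-7))*(-6 + 0*√((1 + 6 + 6*(-1))/(-1))) = (-24 - 21)*(-6 + 0*√(-(1 + 6 - 6))) = -45*(-6 + 0*√(-1*1)) = -45*(-6 + 0*√(-1)) = -45*(-6 + 0*I) = -45*(-6 + 0) = -45*(-6) = 270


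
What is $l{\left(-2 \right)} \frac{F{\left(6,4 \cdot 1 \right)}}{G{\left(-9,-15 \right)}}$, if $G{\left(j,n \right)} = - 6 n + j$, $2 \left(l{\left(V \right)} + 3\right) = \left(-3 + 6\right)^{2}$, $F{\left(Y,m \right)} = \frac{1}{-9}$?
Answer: $- \frac{1}{486} \approx -0.0020576$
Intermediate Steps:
$F{\left(Y,m \right)} = - \frac{1}{9}$
$l{\left(V \right)} = \frac{3}{2}$ ($l{\left(V \right)} = -3 + \frac{\left(-3 + 6\right)^{2}}{2} = -3 + \frac{3^{2}}{2} = -3 + \frac{1}{2} \cdot 9 = -3 + \frac{9}{2} = \frac{3}{2}$)
$G{\left(j,n \right)} = j - 6 n$
$l{\left(-2 \right)} \frac{F{\left(6,4 \cdot 1 \right)}}{G{\left(-9,-15 \right)}} = \frac{3 \left(- \frac{1}{9 \left(-9 - -90\right)}\right)}{2} = \frac{3 \left(- \frac{1}{9 \left(-9 + 90\right)}\right)}{2} = \frac{3 \left(- \frac{1}{9 \cdot 81}\right)}{2} = \frac{3 \left(\left(- \frac{1}{9}\right) \frac{1}{81}\right)}{2} = \frac{3}{2} \left(- \frac{1}{729}\right) = - \frac{1}{486}$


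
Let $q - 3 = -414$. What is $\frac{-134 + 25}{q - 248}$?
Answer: $\frac{109}{659} \approx 0.1654$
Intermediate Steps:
$q = -411$ ($q = 3 - 414 = -411$)
$\frac{-134 + 25}{q - 248} = \frac{-134 + 25}{-411 - 248} = - \frac{109}{-659} = \left(-109\right) \left(- \frac{1}{659}\right) = \frac{109}{659}$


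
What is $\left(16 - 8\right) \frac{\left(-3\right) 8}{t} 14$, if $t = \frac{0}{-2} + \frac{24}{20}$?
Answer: $-2240$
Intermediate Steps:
$t = \frac{6}{5}$ ($t = 0 \left(- \frac{1}{2}\right) + 24 \cdot \frac{1}{20} = 0 + \frac{6}{5} = \frac{6}{5} \approx 1.2$)
$\left(16 - 8\right) \frac{\left(-3\right) 8}{t} 14 = \left(16 - 8\right) \frac{\left(-3\right) 8}{\frac{6}{5}} \cdot 14 = 8 \left(\left(-24\right) \frac{5}{6}\right) 14 = 8 \left(-20\right) 14 = \left(-160\right) 14 = -2240$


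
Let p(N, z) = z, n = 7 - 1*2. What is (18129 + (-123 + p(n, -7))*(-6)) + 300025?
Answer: 318934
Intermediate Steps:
n = 5 (n = 7 - 2 = 5)
(18129 + (-123 + p(n, -7))*(-6)) + 300025 = (18129 + (-123 - 7)*(-6)) + 300025 = (18129 - 130*(-6)) + 300025 = (18129 + 780) + 300025 = 18909 + 300025 = 318934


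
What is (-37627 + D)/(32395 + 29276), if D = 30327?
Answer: -7300/61671 ≈ -0.11837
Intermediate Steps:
(-37627 + D)/(32395 + 29276) = (-37627 + 30327)/(32395 + 29276) = -7300/61671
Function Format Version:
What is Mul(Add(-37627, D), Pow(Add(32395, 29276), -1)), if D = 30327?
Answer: Rational(-7300, 61671) ≈ -0.11837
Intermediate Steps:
Mul(Add(-37627, D), Pow(Add(32395, 29276), -1)) = Mul(Add(-37627, 30327), Pow(Add(32395, 29276), -1)) = Mul(-7300, Pow(61671, -1)) = Mul(-7300, Rational(1, 61671)) = Rational(-7300, 61671)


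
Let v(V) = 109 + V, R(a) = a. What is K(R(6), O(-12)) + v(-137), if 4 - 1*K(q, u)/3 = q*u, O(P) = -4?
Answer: 56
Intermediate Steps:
K(q, u) = 12 - 3*q*u
K(R(6), O(-12)) + v(-137) = (12 - 3*6*(-4)) + (109 - 137) = (12 + 72) - 28 = 84 - 28 = 56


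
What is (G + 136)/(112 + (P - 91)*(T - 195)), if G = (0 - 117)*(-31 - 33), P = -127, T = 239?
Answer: -953/1185 ≈ -0.80422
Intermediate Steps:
G = 7488 (G = -117*(-64) = 7488)
(G + 136)/(112 + (P - 91)*(T - 195)) = (7488 + 136)/(112 + (-127 - 91)*(239 - 195)) = 7624/(112 - 218*44) = 7624/(112 - 9592) = 7624/(-9480) = 7624*(-1/9480) = -953/1185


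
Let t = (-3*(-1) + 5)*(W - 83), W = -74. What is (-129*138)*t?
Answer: 22359312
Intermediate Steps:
t = -1256 (t = (-3*(-1) + 5)*(-74 - 83) = (3 + 5)*(-157) = 8*(-157) = -1256)
(-129*138)*t = -129*138*(-1256) = -17802*(-1256) = 22359312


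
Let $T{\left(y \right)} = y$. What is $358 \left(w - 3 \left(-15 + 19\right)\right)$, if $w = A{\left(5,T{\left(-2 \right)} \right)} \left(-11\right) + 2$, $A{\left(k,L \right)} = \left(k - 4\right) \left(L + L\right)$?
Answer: $12172$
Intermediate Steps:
$A{\left(k,L \right)} = 2 L \left(-4 + k\right)$ ($A{\left(k,L \right)} = \left(-4 + k\right) 2 L = 2 L \left(-4 + k\right)$)
$w = 46$ ($w = 2 \left(-2\right) \left(-4 + 5\right) \left(-11\right) + 2 = 2 \left(-2\right) 1 \left(-11\right) + 2 = \left(-4\right) \left(-11\right) + 2 = 44 + 2 = 46$)
$358 \left(w - 3 \left(-15 + 19\right)\right) = 358 \left(46 - 3 \left(-15 + 19\right)\right) = 358 \left(46 - 12\right) = 358 \cdot 34 = 12172$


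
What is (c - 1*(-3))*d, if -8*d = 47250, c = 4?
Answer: -165375/4 ≈ -41344.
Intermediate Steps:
d = -23625/4 (d = -⅛*47250 = -23625/4 ≈ -5906.3)
(c - 1*(-3))*d = (4 - 1*(-3))*(-23625/4) = (4 + 3)*(-23625/4) = 7*(-23625/4) = -165375/4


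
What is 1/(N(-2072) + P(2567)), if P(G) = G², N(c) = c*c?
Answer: 1/10882673 ≈ 9.1889e-8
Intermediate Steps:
N(c) = c²
1/(N(-2072) + P(2567)) = 1/((-2072)² + 2567²) = 1/(4293184 + 6589489) = 1/10882673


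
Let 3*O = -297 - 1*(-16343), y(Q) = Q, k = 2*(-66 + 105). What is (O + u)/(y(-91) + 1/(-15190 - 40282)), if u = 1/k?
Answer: -11571375992/196870167 ≈ -58.777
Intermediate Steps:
k = 78 (k = 2*39 = 78)
u = 1/78 ≈ 0.012821
O = 16046/3 (O = (-297 - 1*(-16343))/3 = (-297 + 16343)/3 = (1/3)*16046 = 16046/3 ≈ 5348.7)
(O + u)/(y(-91) + 1/(-15190 - 40282)) = (16046/3 + 1/78)/(-91 + 1/(-15190 - 40282)) = 417197/(78*(-91 + 1/(-55472))) = 417197/(78*(-91 - 1/55472)) = 417197/(78*(-5047953/55472)) = (417197/78)*(-55472/5047953) = -11571375992/196870167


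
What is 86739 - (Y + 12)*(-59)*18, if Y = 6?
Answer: 105855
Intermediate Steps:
86739 - (Y + 12)*(-59)*18 = 86739 - (6 + 12)*(-59)*18 = 86739 - 18*(-59)*18 = 86739 - (-1062)*18 = 86739 - 1*(-19116) = 86739 + 19116 = 105855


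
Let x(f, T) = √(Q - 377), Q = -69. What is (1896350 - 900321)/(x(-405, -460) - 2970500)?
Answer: -1479352072250/4411935125223 - 996029*I*√446/8823870250446 ≈ -0.33531 - 2.3839e-6*I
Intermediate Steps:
x(f, T) = I*√446 (x(f, T) = √(-69 - 377) = √(-446) = I*√446)
(1896350 - 900321)/(x(-405, -460) - 2970500) = (1896350 - 900321)/(I*√446 - 2970500) = 996029/(-2970500 + I*√446)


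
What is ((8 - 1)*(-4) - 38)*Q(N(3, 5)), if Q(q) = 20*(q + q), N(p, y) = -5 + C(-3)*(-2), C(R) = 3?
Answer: 29040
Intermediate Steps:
N(p, y) = -11 (N(p, y) = -5 + 3*(-2) = -5 - 6 = -11)
Q(q) = 40*q (Q(q) = 20*(2*q) = 40*q)
((8 - 1)*(-4) - 38)*Q(N(3, 5)) = ((8 - 1)*(-4) - 38)*(40*(-11)) = (7*(-4) - 38)*(-440) = (-28 - 38)*(-440) = -66*(-440) = 29040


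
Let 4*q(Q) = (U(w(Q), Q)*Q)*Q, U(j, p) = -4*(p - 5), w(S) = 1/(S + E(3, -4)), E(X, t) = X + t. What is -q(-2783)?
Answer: -21593308132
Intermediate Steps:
w(S) = 1/(-1 + S) (w(S) = 1/(S + (3 - 4)) = 1/(S - 1) = 1/(-1 + S))
U(j, p) = 20 - 4*p (U(j, p) = -4*(-5 + p) = 20 - 4*p)
q(Q) = Q²*(20 - 4*Q)/4 (q(Q) = (((20 - 4*Q)*Q)*Q)/4 = ((Q*(20 - 4*Q))*Q)/4 = (Q²*(20 - 4*Q))/4 = Q²*(20 - 4*Q)/4)
-q(-2783) = -(-2783)²*(5 - 1*(-2783)) = -7745089*(5 + 2783) = -7745089*2788 = -1*21593308132 = -21593308132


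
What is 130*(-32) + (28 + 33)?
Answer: -4099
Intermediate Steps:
130*(-32) + (28 + 33) = -4160 + 61 = -4099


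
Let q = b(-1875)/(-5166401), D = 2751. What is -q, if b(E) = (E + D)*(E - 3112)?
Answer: -4368612/5166401 ≈ -0.84558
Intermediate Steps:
b(E) = (-3112 + E)*(2751 + E) (b(E) = (E + 2751)*(E - 3112) = (2751 + E)*(-3112 + E) = (-3112 + E)*(2751 + E))
q = 4368612/5166401 (q = (-8561112 + (-1875)**2 - 361*(-1875))/(-5166401) = (-8561112 + 3515625 + 676875)*(-1/5166401) = -4368612*(-1/5166401) = 4368612/5166401 ≈ 0.84558)
-q = -1*4368612/5166401 = -4368612/5166401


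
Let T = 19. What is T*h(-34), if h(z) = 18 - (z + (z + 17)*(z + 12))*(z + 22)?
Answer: 77862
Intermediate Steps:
h(z) = 18 - (22 + z)*(z + (12 + z)*(17 + z)) (h(z) = 18 - (z + (17 + z)*(12 + z))*(22 + z) = 18 - (z + (12 + z)*(17 + z))*(22 + z) = 18 - (22 + z)*(z + (12 + z)*(17 + z)))
T*h(-34) = 19*(-4470 - 1*(-34)³ - 864*(-34) - 52*(-34)²) = 19*(-4470 - 1*(-39304) + 29376 - 52*1156) = 19*(-4470 + 39304 + 29376 - 60112) = 19*4098 = 77862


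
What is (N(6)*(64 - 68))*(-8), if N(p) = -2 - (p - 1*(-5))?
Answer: -416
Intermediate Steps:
N(p) = -7 - p (N(p) = -2 - (p + 5) = -2 - (5 + p) = -2 + (-5 - p) = -7 - p)
(N(6)*(64 - 68))*(-8) = ((-7 - 1*6)*(64 - 68))*(-8) = ((-7 - 6)*(-4))*(-8) = -13*(-4)*(-8) = 52*(-8) = -416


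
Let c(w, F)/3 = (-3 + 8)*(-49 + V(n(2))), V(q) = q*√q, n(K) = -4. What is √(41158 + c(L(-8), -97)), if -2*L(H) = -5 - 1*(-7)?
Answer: √(40423 - 120*I) ≈ 201.05 - 0.2984*I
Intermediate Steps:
L(H) = -1 (L(H) = -(-5 - 1*(-7))/2 = -(-5 + 7)/2 = -½*2 = -1)
V(q) = q^(3/2)
c(w, F) = -735 - 120*I (c(w, F) = 3*((-3 + 8)*(-49 + (-4)^(3/2))) = 3*(5*(-49 - 8*I)) = 3*(-245 - 40*I) = -735 - 120*I)
√(41158 + c(L(-8), -97)) = √(41158 + (-735 - 120*I)) = √(40423 - 120*I)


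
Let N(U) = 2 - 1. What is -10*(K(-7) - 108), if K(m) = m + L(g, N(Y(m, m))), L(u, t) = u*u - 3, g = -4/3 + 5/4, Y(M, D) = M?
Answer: 84955/72 ≈ 1179.9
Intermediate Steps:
N(U) = 1
g = -1/12 (g = -4*⅓ + 5*(¼) = -4/3 + 5/4 = -1/12 ≈ -0.083333)
L(u, t) = -3 + u² (L(u, t) = u² - 3 = -3 + u²)
K(m) = -431/144 + m (K(m) = m + (-3 + (-1/12)²) = m + (-3 + 1/144) = m - 431/144 = -431/144 + m)
-10*(K(-7) - 108) = -10*((-431/144 - 7) - 108) = -10*(-1439/144 - 108) = -10*(-16991/144) = 84955/72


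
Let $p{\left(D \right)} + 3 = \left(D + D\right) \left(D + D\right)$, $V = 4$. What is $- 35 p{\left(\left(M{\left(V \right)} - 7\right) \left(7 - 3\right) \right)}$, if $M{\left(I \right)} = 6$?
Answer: $-2135$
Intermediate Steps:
$p{\left(D \right)} = -3 + 4 D^{2}$ ($p{\left(D \right)} = -3 + \left(D + D\right) \left(D + D\right) = -3 + 2 D 2 D = -3 + 4 D^{2}$)
$- 35 p{\left(\left(M{\left(V \right)} - 7\right) \left(7 - 3\right) \right)} = - 35 \left(-3 + 4 \left(\left(6 - 7\right) \left(7 - 3\right)\right)^{2}\right) = - 35 \left(-3 + 4 \left(\left(-1\right) 4\right)^{2}\right) = - 35 \left(-3 + 4 \left(-4\right)^{2}\right) = - 35 \left(-3 + 4 \cdot 16\right) = - 35 \left(-3 + 64\right) = \left(-35\right) 61 = -2135$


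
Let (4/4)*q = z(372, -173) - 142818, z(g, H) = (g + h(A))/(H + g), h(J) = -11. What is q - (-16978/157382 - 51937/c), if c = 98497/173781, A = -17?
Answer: -78944148721525527/1542414657973 ≈ -51182.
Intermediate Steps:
c = 98497/173781 (c = 98497*(1/173781) = 98497/173781 ≈ 0.56679)
z(g, H) = (-11 + g)/(H + g) (z(g, H) = (g - 11)/(H + g) = (-11 + g)/(H + g))
q = -28420421/199 (q = (-11 + 372)/(-173 + 372) - 142818 = 361/199 - 142818 = -28420421/199 ≈ -1.4282e+5)
q - (-16978/157382 - 51937/c) = -28420421/199 - (-16978/157382 - 51937/98497/173781) = -28420421/199 - (-16978*1/157382 - 51937*173781/98497) = -28420421/199 - (-8489/78691 - 9025663797/98497) = -28420421/199 - 1*(-710239345990760/7750827427) = -28420421/199 + 710239345990760/7750827427 = -78944148721525527/1542414657973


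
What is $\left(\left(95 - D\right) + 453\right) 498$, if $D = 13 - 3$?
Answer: $267924$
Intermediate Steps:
$D = 10$
$\left(\left(95 - D\right) + 453\right) 498 = \left(\left(95 - 10\right) + 453\right) 498 = \left(85 + 453\right) 498 = 538 \cdot 498 = 267924$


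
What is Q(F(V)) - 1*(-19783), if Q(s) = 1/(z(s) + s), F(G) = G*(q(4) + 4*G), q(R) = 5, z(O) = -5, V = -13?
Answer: 11988499/606 ≈ 19783.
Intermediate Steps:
F(G) = G*(5 + 4*G)
Q(s) = 1/(-5 + s)
Q(F(V)) - 1*(-19783) = 1/(-5 - 13*(5 + 4*(-13))) - 1*(-19783) = 1/(-5 - 13*(5 - 52)) + 19783 = 1/(-5 - 13*(-47)) + 19783 = 1/(-5 + 611) + 19783 = 1/606 + 19783 = 11988499/606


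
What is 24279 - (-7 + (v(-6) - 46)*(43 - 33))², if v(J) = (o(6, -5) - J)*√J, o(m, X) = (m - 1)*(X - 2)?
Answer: 310790 - 270860*I*√6 ≈ 3.1079e+5 - 6.6347e+5*I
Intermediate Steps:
o(m, X) = (-1 + m)*(-2 + X)
v(J) = √J*(-35 - J) (v(J) = ((2 - 1*(-5) - 2*6 - 5*6) - J)*√J = ((2 + 5 - 12 - 30) - J)*√J = (-35 - J)*√J = √J*(-35 - J))
24279 - (-7 + (v(-6) - 46)*(43 - 33))² = 24279 - (-7 + (√(-6)*(-35 - 1*(-6)) - 46)*(43 - 33))² = 24279 - (-7 + ((I*√6)*(-35 + 6) - 46)*10)² = 24279 - (-7 + ((I*√6)*(-29) - 46)*10)² = 24279 - (-7 + (-29*I*√6 - 46)*10)² = 24279 - (-7 + (-46 - 29*I*√6)*10)² = 24279 - (-7 + (-460 - 290*I*√6))² = 24279 - (-467 - 290*I*√6)²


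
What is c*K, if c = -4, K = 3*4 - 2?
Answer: -40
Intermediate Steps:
K = 10 (K = 12 - 2 = 10)
c*K = -4*10 = -40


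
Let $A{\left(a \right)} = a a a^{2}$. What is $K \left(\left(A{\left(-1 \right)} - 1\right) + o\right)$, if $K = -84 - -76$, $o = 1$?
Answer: $-8$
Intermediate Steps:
$A{\left(a \right)} = a^{4}$ ($A{\left(a \right)} = a^{2} a^{2} = a^{4}$)
$K = -8$ ($K = -84 + 76 = -8$)
$K \left(\left(A{\left(-1 \right)} - 1\right) + o\right) = - 8 \left(\left(\left(-1\right)^{4} - 1\right) + 1\right) = - 8 \left(\left(1 - 1\right) + 1\right) = - 8 \left(0 + 1\right) = \left(-8\right) 1 = -8$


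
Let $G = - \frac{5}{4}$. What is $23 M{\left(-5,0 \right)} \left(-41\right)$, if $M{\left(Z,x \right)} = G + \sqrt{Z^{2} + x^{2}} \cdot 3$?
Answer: $- \frac{51865}{4} \approx -12966.0$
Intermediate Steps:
$G = - \frac{5}{4}$ ($G = \left(-5\right) \frac{1}{4} = - \frac{5}{4} \approx -1.25$)
$M{\left(Z,x \right)} = - \frac{5}{4} + 3 \sqrt{Z^{2} + x^{2}}$ ($M{\left(Z,x \right)} = - \frac{5}{4} + \sqrt{Z^{2} + x^{2}} \cdot 3 = - \frac{5}{4} + 3 \sqrt{Z^{2} + x^{2}}$)
$23 M{\left(-5,0 \right)} \left(-41\right) = 23 \left(- \frac{5}{4} + 3 \sqrt{\left(-5\right)^{2} + 0^{2}}\right) \left(-41\right) = 23 \left(- \frac{5}{4} + 3 \sqrt{25 + 0}\right) \left(-41\right) = 23 \left(- \frac{5}{4} + 3 \sqrt{25}\right) \left(-41\right) = 23 \left(- \frac{5}{4} + 3 \cdot 5\right) \left(-41\right) = 23 \left(- \frac{5}{4} + 15\right) \left(-41\right) = 23 \cdot \frac{55}{4} \left(-41\right) = \frac{1265}{4} \left(-41\right) = - \frac{51865}{4}$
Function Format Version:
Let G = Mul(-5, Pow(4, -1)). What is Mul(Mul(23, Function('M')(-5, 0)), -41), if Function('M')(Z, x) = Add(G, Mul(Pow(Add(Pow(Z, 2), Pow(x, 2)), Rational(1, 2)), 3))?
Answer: Rational(-51865, 4) ≈ -12966.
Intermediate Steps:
G = Rational(-5, 4) (G = Mul(-5, Rational(1, 4)) = Rational(-5, 4) ≈ -1.2500)
Function('M')(Z, x) = Add(Rational(-5, 4), Mul(3, Pow(Add(Pow(Z, 2), Pow(x, 2)), Rational(1, 2)))) (Function('M')(Z, x) = Add(Rational(-5, 4), Mul(Pow(Add(Pow(Z, 2), Pow(x, 2)), Rational(1, 2)), 3)) = Add(Rational(-5, 4), Mul(3, Pow(Add(Pow(Z, 2), Pow(x, 2)), Rational(1, 2)))))
Mul(Mul(23, Function('M')(-5, 0)), -41) = Mul(Mul(23, Add(Rational(-5, 4), Mul(3, Pow(Add(Pow(-5, 2), Pow(0, 2)), Rational(1, 2))))), -41) = Mul(Mul(23, Add(Rational(-5, 4), Mul(3, Pow(Add(25, 0), Rational(1, 2))))), -41) = Mul(Mul(23, Add(Rational(-5, 4), Mul(3, Pow(25, Rational(1, 2))))), -41) = Mul(Mul(23, Add(Rational(-5, 4), Mul(3, 5))), -41) = Mul(Mul(23, Add(Rational(-5, 4), 15)), -41) = Mul(Mul(23, Rational(55, 4)), -41) = Mul(Rational(1265, 4), -41) = Rational(-51865, 4)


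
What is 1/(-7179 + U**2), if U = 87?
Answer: 1/390 ≈ 0.0025641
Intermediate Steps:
1/(-7179 + U**2) = 1/(-7179 + 87**2) = 1/(-7179 + 7569) = 1/390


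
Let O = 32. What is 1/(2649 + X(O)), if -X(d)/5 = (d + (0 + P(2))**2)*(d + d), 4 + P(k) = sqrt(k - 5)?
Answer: -I/(2560*sqrt(3) + 11751*I) ≈ -7.4493e-5 - 2.8109e-5*I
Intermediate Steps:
P(k) = -4 + sqrt(-5 + k) (P(k) = -4 + sqrt(k - 5) = -4 + sqrt(-5 + k))
X(d) = -10*d*(d + (-4 + I*sqrt(3))**2) (X(d) = -5*(d + (0 + (-4 + sqrt(-5 + 2)))**2)*(d + d) = -5*(d + (0 + (-4 + sqrt(-3)))**2)*2*d = -5*(d + (0 + (-4 + I*sqrt(3)))**2)*2*d = -5*(d + (-4 + I*sqrt(3))**2)*2*d = -10*d*(d + (-4 + I*sqrt(3))**2))
1/(2649 + X(O)) = 1/(2649 + 10*32*(-13 - 1*32 + 8*I*sqrt(3))) = 1/(2649 + 10*32*(-13 - 32 + 8*I*sqrt(3))) = 1/(2649 + 10*32*(-45 + 8*I*sqrt(3))) = 1/(2649 + (-14400 + 2560*I*sqrt(3))) = 1/(-11751 + 2560*I*sqrt(3))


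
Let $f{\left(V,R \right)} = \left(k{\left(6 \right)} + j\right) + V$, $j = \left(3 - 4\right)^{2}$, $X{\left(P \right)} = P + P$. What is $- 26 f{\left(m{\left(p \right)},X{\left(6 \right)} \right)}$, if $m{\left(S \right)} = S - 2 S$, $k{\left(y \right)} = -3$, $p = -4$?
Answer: $-52$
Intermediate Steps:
$m{\left(S \right)} = - S$
$X{\left(P \right)} = 2 P$
$j = 1$ ($j = \left(-1\right)^{2} = 1$)
$f{\left(V,R \right)} = -2 + V$ ($f{\left(V,R \right)} = \left(-3 + 1\right) + V = -2 + V$)
$- 26 f{\left(m{\left(p \right)},X{\left(6 \right)} \right)} = - 26 \left(-2 - -4\right) = - 26 \left(-2 + 4\right) = \left(-26\right) 2 = -52$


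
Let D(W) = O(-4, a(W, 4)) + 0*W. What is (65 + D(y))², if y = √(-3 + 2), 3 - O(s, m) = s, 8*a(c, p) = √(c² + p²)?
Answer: 5184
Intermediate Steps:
a(c, p) = √(c² + p²)/8
O(s, m) = 3 - s
y = I (y = √(-1) = I ≈ 1.0*I)
D(W) = 7 (D(W) = (3 - 1*(-4)) + 0*W = (3 + 4) + 0 = 7 + 0 = 7)
(65 + D(y))² = (65 + 7)² = 72² = 5184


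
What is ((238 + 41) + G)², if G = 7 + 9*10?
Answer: 141376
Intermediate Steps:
G = 97 (G = 7 + 90 = 97)
((238 + 41) + G)² = ((238 + 41) + 97)² = (279 + 97)² = 376² = 141376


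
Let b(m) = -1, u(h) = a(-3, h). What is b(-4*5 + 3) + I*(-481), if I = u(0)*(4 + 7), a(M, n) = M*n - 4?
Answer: 21163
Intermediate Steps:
a(M, n) = -4 + M*n
u(h) = -4 - 3*h
I = -44 (I = (-4 - 3*0)*(4 + 7) = (-4 + 0)*11 = -4*11 = -44)
b(-4*5 + 3) + I*(-481) = -1 - 44*(-481) = -1 + 21164 = 21163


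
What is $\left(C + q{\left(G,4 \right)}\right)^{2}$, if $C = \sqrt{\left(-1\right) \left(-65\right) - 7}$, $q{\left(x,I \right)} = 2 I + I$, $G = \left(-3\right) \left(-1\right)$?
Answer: $\left(12 + \sqrt{58}\right)^{2} \approx 384.78$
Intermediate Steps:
$G = 3$
$q{\left(x,I \right)} = 3 I$
$C = \sqrt{58}$ ($C = \sqrt{65 + \left(-9 + 2\right)} = \sqrt{65 - 7} = \sqrt{58} \approx 7.6158$)
$\left(C + q{\left(G,4 \right)}\right)^{2} = \left(\sqrt{58} + 3 \cdot 4\right)^{2} = \left(\sqrt{58} + 12\right)^{2} = \left(12 + \sqrt{58}\right)^{2}$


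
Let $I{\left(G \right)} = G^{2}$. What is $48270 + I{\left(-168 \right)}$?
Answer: $76494$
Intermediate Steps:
$48270 + I{\left(-168 \right)} = 48270 + \left(-168\right)^{2} = 48270 + 28224 = 76494$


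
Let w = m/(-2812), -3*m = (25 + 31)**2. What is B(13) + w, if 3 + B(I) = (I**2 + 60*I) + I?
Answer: 2023315/2109 ≈ 959.37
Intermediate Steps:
m = -3136/3 (m = -(25 + 31)**2/3 = -1/3*56**2 = -1/3*3136 = -3136/3 ≈ -1045.3)
B(I) = -3 + I**2 + 61*I (B(I) = -3 + ((I**2 + 60*I) + I) = -3 + (I**2 + 61*I) = -3 + I**2 + 61*I)
w = 784/2109 (w = -3136/3/(-2812) = -3136/3*(-1/2812) = 784/2109 ≈ 0.37174)
B(13) + w = (-3 + 13**2 + 61*13) + 784/2109 = (-3 + 169 + 793) + 784/2109 = 959 + 784/2109 = 2023315/2109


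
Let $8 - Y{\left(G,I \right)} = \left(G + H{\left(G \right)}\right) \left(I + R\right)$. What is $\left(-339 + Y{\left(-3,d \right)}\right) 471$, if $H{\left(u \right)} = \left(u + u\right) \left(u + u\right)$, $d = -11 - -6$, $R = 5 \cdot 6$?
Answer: $-544476$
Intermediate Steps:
$R = 30$
$d = -5$ ($d = -11 + 6 = -5$)
$H{\left(u \right)} = 4 u^{2}$ ($H{\left(u \right)} = 2 u 2 u = 4 u^{2}$)
$Y{\left(G,I \right)} = 8 - \left(30 + I\right) \left(G + 4 G^{2}\right)$ ($Y{\left(G,I \right)} = 8 - \left(G + 4 G^{2}\right) \left(I + 30\right) = 8 - \left(G + 4 G^{2}\right) \left(30 + I\right) = 8 - \left(30 + I\right) \left(G + 4 G^{2}\right)$)
$\left(-339 + Y{\left(-3,d \right)}\right) 471 = \left(-339 - \left(-98 + 15 + 900\right)\right) 471 = \left(-339 - \left(997 - 180\right)\right) 471 = \left(-339 + \left(8 - 1080 + 90 - 15 + 180\right)\right) 471 = \left(-339 - 817\right) 471 = \left(-1156\right) 471 = -544476$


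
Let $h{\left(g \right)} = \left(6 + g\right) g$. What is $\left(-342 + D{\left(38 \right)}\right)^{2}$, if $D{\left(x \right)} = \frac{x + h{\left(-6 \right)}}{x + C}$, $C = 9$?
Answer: $\frac{257153296}{2209} \approx 1.1641 \cdot 10^{5}$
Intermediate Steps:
$h{\left(g \right)} = g \left(6 + g\right)$
$D{\left(x \right)} = \frac{x}{9 + x}$ ($D{\left(x \right)} = \frac{x - 6 \left(6 - 6\right)}{x + 9} = \frac{x - 0}{9 + x} = \frac{x + 0}{9 + x} = \frac{x}{9 + x}$)
$\left(-342 + D{\left(38 \right)}\right)^{2} = \left(-342 + \frac{38}{9 + 38}\right)^{2} = \left(-342 + \frac{38}{47}\right)^{2} = \left(- \frac{16036}{47}\right)^{2} = \frac{257153296}{2209}$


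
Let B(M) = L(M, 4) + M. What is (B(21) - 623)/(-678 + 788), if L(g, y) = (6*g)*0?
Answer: -301/55 ≈ -5.4727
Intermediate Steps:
L(g, y) = 0
B(M) = M (B(M) = 0 + M = M)
(B(21) - 623)/(-678 + 788) = (21 - 623)/(-678 + 788) = -602/110 = -602*1/110 = -301/55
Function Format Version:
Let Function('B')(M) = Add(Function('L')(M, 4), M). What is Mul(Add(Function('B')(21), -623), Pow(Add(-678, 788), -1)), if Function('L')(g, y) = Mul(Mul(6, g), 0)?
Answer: Rational(-301, 55) ≈ -5.4727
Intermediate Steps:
Function('L')(g, y) = 0
Function('B')(M) = M (Function('B')(M) = Add(0, M) = M)
Mul(Add(Function('B')(21), -623), Pow(Add(-678, 788), -1)) = Mul(Add(21, -623), Pow(Add(-678, 788), -1)) = Mul(-602, Pow(110, -1)) = Mul(-602, Rational(1, 110)) = Rational(-301, 55)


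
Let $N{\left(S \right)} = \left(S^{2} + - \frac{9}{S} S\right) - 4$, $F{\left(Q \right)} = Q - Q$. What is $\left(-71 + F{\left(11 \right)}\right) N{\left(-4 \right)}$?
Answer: $-213$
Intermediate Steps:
$F{\left(Q \right)} = 0$
$N{\left(S \right)} = -13 + S^{2}$ ($N{\left(S \right)} = \left(S^{2} - 9\right) - 4 = \left(-9 + S^{2}\right) - 4 = -13 + S^{2}$)
$\left(-71 + F{\left(11 \right)}\right) N{\left(-4 \right)} = \left(-71 + 0\right) \left(-13 + \left(-4\right)^{2}\right) = - 71 \left(-13 + 16\right) = \left(-71\right) 3 = -213$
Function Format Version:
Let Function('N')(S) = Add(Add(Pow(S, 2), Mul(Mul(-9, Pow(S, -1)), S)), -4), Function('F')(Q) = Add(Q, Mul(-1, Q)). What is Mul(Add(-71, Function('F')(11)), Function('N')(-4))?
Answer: -213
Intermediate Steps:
Function('F')(Q) = 0
Function('N')(S) = Add(-13, Pow(S, 2)) (Function('N')(S) = Add(Add(Pow(S, 2), -9), -4) = Add(Add(-9, Pow(S, 2)), -4) = Add(-13, Pow(S, 2)))
Mul(Add(-71, Function('F')(11)), Function('N')(-4)) = Mul(Add(-71, 0), Add(-13, Pow(-4, 2))) = Mul(-71, Add(-13, 16)) = Mul(-71, 3) = -213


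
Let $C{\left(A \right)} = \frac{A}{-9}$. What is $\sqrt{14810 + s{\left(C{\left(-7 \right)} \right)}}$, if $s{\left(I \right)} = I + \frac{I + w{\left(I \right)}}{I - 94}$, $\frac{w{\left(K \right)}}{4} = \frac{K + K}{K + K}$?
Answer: $\frac{2 \sqrt{23457558211}}{2517} \approx 121.7$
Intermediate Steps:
$C{\left(A \right)} = - \frac{A}{9}$ ($C{\left(A \right)} = A \left(- \frac{1}{9}\right) = - \frac{A}{9}$)
$w{\left(K \right)} = 4$ ($w{\left(K \right)} = 4 \frac{K + K}{K + K} = 4 \frac{2 K}{2 K} = 4 \cdot 2 K \frac{1}{2 K} = 4 \cdot 1 = 4$)
$s{\left(I \right)} = I + \frac{4 + I}{-94 + I}$ ($s{\left(I \right)} = I + \frac{I + 4}{I - 94} = I + \frac{4 + I}{-94 + I}$)
$\sqrt{14810 + s{\left(C{\left(-7 \right)} \right)}} = \sqrt{14810 + \frac{4 + \left(\left(- \frac{1}{9}\right) \left(-7\right)\right)^{2} - 93 \left(\left(- \frac{1}{9}\right) \left(-7\right)\right)}{-94 - - \frac{7}{9}}} = \sqrt{14810 + \frac{4 + \left(\frac{7}{9}\right)^{2} - \frac{217}{3}}{-94 + \frac{7}{9}}} = \sqrt{14810 + \frac{4 + \frac{49}{81} - \frac{217}{3}}{- \frac{839}{9}}} = \sqrt{14810 - - \frac{5486}{7551}} = \sqrt{14810 + \frac{5486}{7551}} = \sqrt{\frac{111835796}{7551}} = \frac{2 \sqrt{23457558211}}{2517}$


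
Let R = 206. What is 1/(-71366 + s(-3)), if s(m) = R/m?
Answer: -3/214304 ≈ -1.3999e-5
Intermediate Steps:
s(m) = 206/m
1/(-71366 + s(-3)) = 1/(-71366 + 206/(-3)) = 1/(-71366 + 206*(-⅓)) = 1/(-71366 - 206/3) = 1/(-214304/3) = -3/214304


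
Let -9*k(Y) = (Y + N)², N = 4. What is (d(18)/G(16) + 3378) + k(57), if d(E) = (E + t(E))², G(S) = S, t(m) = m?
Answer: 27410/9 ≈ 3045.6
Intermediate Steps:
d(E) = 4*E² (d(E) = (E + E)² = (2*E)² = 4*E²)
k(Y) = -(4 + Y)²/9 (k(Y) = -(Y + 4)²/9 = -(4 + Y)²/9)
(d(18)/G(16) + 3378) + k(57) = ((4*18²)/16 + 3378) - (4 + 57)²/9 = ((4*324)*(1/16) + 3378) - ⅑*61² = (1296*(1/16) + 3378) - ⅑*3721 = (81 + 3378) - 3721/9 = 3459 - 3721/9 = 27410/9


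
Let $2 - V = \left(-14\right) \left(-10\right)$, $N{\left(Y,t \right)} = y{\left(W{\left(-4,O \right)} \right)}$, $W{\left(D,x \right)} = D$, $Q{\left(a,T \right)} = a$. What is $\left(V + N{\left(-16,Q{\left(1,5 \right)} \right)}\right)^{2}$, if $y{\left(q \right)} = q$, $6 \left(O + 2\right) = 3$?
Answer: $20164$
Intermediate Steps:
$O = - \frac{3}{2}$ ($O = -2 + \frac{1}{6} \cdot 3 = -2 + \frac{1}{2} = - \frac{3}{2} \approx -1.5$)
$N{\left(Y,t \right)} = -4$
$V = -138$ ($V = 2 - \left(-14\right) \left(-10\right) = 2 - 140 = -138$)
$\left(V + N{\left(-16,Q{\left(1,5 \right)} \right)}\right)^{2} = \left(-138 - 4\right)^{2} = \left(-142\right)^{2} = 20164$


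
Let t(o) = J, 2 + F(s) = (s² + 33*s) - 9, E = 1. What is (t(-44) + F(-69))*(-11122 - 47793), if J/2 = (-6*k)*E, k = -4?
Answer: -148524715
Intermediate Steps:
F(s) = -11 + s² + 33*s (F(s) = -2 + ((s² + 33*s) - 9) = -2 + (-9 + s² + 33*s) = -11 + s² + 33*s)
J = 48 (J = 2*(-6*(-4)*1) = 2*(24*1) = 2*24 = 48)
t(o) = 48
(t(-44) + F(-69))*(-11122 - 47793) = (48 + (-11 + (-69)² + 33*(-69)))*(-11122 - 47793) = (48 + (-11 + 4761 - 2277))*(-58915) = (48 + 2473)*(-58915) = 2521*(-58915) = -148524715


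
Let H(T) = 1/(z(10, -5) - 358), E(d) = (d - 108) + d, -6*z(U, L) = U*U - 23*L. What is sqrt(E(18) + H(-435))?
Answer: I*sqrt(402045546)/2363 ≈ 8.4854*I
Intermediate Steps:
z(U, L) = -U**2/6 + 23*L/6 (z(U, L) = -(U*U - 23*L)/6 = -(U**2 - 23*L)/6 = -U**2/6 + 23*L/6)
E(d) = -108 + 2*d (E(d) = (-108 + d) + d = -108 + 2*d)
H(T) = -6/2363 (H(T) = 1/((-1/6*10**2 + (23/6)*(-5)) - 358) = 1/((-1/6*100 - 115/6) - 358) = 1/((-50/3 - 115/6) - 358) = 1/(-215/6 - 358) = 1/(-2363/6) = -6/2363)
sqrt(E(18) + H(-435)) = sqrt((-108 + 2*18) - 6/2363) = sqrt((-108 + 36) - 6/2363) = sqrt(-72 - 6/2363) = sqrt(-170142/2363) = I*sqrt(402045546)/2363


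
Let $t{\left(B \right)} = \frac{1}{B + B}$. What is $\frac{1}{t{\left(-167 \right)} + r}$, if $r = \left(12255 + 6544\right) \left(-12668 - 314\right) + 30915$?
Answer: $- \frac{334}{81501912803} \approx -4.0981 \cdot 10^{-9}$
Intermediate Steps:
$t{\left(B \right)} = \frac{1}{2 B}$
$r = -244017703$ ($r = 18799 \left(-12982\right) + 30915 = -244048618 + 30915 = -244017703$)
$\frac{1}{t{\left(-167 \right)} + r} = \frac{1}{\frac{1}{2 \left(-167\right)} - 244017703} = \frac{1}{\frac{1}{2} \left(- \frac{1}{167}\right) - 244017703} = \frac{1}{- \frac{1}{334} - 244017703} = \frac{1}{- \frac{81501912803}{334}} = - \frac{334}{81501912803}$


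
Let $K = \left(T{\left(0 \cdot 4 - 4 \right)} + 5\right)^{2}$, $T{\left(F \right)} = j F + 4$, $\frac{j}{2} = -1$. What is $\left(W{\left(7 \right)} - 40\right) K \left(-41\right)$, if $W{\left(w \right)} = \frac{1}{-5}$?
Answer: $\frac{2381649}{5} \approx 4.7633 \cdot 10^{5}$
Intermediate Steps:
$j = -2$ ($j = 2 \left(-1\right) = -2$)
$W{\left(w \right)} = - \frac{1}{5}$
$T{\left(F \right)} = 4 - 2 F$ ($T{\left(F \right)} = - 2 F + 4 = 4 - 2 F$)
$K = 289$ ($K = \left(\left(4 - 2 \left(0 \cdot 4 - 4\right)\right) + 5\right)^{2} = \left(\left(4 - 2 \left(0 - 4\right)\right) + 5\right)^{2} = \left(\left(4 - -8\right) + 5\right)^{2} = \left(\left(4 + 8\right) + 5\right)^{2} = \left(12 + 5\right)^{2} = 17^{2} = 289$)
$\left(W{\left(7 \right)} - 40\right) K \left(-41\right) = \left(- \frac{1}{5} - 40\right) 289 \left(-41\right) = \left(- \frac{201}{5}\right) 289 \left(-41\right) = \left(- \frac{58089}{5}\right) \left(-41\right) = \frac{2381649}{5}$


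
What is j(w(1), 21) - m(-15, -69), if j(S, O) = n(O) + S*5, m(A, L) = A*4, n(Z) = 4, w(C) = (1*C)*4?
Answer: 84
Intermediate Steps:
w(C) = 4*C (w(C) = C*4 = 4*C)
m(A, L) = 4*A
j(S, O) = 4 + 5*S (j(S, O) = 4 + S*5 = 4 + 5*S)
j(w(1), 21) - m(-15, -69) = (4 + 5*(4*1)) - 4*(-15) = (4 + 5*4) - 1*(-60) = (4 + 20) + 60 = 24 + 60 = 84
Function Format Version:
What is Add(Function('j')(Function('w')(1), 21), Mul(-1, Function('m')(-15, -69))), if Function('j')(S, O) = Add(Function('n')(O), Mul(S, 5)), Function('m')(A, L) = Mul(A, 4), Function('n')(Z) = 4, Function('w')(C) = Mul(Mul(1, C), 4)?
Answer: 84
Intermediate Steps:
Function('w')(C) = Mul(4, C) (Function('w')(C) = Mul(C, 4) = Mul(4, C))
Function('m')(A, L) = Mul(4, A)
Function('j')(S, O) = Add(4, Mul(5, S)) (Function('j')(S, O) = Add(4, Mul(S, 5)) = Add(4, Mul(5, S)))
Add(Function('j')(Function('w')(1), 21), Mul(-1, Function('m')(-15, -69))) = Add(Add(4, Mul(5, Mul(4, 1))), Mul(-1, Mul(4, -15))) = Add(Add(4, Mul(5, 4)), Mul(-1, -60)) = Add(Add(4, 20), 60) = Add(24, 60) = 84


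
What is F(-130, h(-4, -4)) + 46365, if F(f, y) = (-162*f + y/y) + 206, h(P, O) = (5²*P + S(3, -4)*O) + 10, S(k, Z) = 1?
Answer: 67632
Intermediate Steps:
h(P, O) = 10 + O + 25*P (h(P, O) = (5²*P + 1*O) + 10 = (25*P + O) + 10 = (O + 25*P) + 10 = 10 + O + 25*P)
F(f, y) = 207 - 162*f (F(f, y) = (-162*f + 1) + 206 = (1 - 162*f) + 206 = 207 - 162*f)
F(-130, h(-4, -4)) + 46365 = (207 - 162*(-130)) + 46365 = (207 + 21060) + 46365 = 21267 + 46365 = 67632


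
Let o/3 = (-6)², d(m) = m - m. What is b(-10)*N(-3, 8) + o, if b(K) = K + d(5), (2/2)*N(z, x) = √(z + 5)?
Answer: 108 - 10*√2 ≈ 93.858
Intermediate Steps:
N(z, x) = √(5 + z) (N(z, x) = √(z + 5) = √(5 + z))
d(m) = 0
b(K) = K (b(K) = K + 0 = K)
o = 108 (o = 3*(-6)² = 3*36 = 108)
b(-10)*N(-3, 8) + o = -10*√(5 - 3) + 108 = -10*√2 + 108 = 108 - 10*√2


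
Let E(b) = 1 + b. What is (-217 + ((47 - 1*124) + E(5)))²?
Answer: 82944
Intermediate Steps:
(-217 + ((47 - 1*124) + E(5)))² = (-217 + ((47 - 1*124) + (1 + 5)))² = (-217 + ((47 - 124) + 6))² = (-217 + (-77 + 6))² = (-217 - 71)² = (-288)² = 82944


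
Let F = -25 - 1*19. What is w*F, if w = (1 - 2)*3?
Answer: 132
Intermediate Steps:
F = -44 (F = -25 - 19 = -44)
w = -3 (w = -1*3 = -3)
w*F = -3*(-44) = 132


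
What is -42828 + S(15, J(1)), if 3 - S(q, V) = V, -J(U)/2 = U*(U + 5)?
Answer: -42813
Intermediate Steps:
J(U) = -2*U*(5 + U) (J(U) = -2*U*(U + 5) = -2*U*(5 + U))
S(q, V) = 3 - V
-42828 + S(15, J(1)) = -42828 + (3 - (-2)*(5 + 1)) = -42828 + (3 - (-2)*6) = -42828 + (3 - 1*(-12)) = -42828 + (3 + 12) = -42828 + 15 = -42813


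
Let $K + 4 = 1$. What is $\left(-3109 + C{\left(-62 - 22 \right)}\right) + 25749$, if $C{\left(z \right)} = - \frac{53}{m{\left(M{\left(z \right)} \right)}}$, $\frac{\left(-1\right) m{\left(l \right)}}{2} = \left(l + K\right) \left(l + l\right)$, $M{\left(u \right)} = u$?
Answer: $\frac{661812533}{29232} \approx 22640.0$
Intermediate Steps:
$K = -3$ ($K = -4 + 1 = -3$)
$m{\left(l \right)} = - 4 l \left(-3 + l\right)$ ($m{\left(l \right)} = - 2 \left(l - 3\right) \left(l + l\right) = - 2 \left(-3 + l\right) 2 l = - 2 \cdot 2 l \left(-3 + l\right) = - 4 l \left(-3 + l\right)$)
$C{\left(z \right)} = - \frac{53}{4 z \left(3 - z\right)}$
$\left(-3109 + C{\left(-62 - 22 \right)}\right) + 25749 = \left(-3109 + \frac{53}{4 \left(-62 - 22\right) \left(-3 - 84\right)}\right) + 25749 = \left(-3109 + \frac{53}{4 \left(-84\right) \left(-3 - 84\right)}\right) + 25749 = \left(-3109 + \frac{53}{4} \left(- \frac{1}{84}\right) \frac{1}{-87}\right) + 25749 = \left(-3109 + \frac{53}{4} \left(- \frac{1}{84}\right) \left(- \frac{1}{87}\right)\right) + 25749 = \left(-3109 + \frac{53}{29232}\right) + 25749 = - \frac{90882235}{29232} + 25749 = \frac{661812533}{29232}$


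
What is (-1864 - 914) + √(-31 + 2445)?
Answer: -2778 + √2414 ≈ -2728.9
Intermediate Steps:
(-1864 - 914) + √(-31 + 2445) = -2778 + √2414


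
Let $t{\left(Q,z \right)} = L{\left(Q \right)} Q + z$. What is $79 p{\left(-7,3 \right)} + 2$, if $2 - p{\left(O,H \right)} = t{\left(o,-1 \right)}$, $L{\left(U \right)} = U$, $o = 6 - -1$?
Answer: $-3632$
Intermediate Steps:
$o = 7$ ($o = 6 + 1 = 7$)
$t{\left(Q,z \right)} = z + Q^{2}$ ($t{\left(Q,z \right)} = Q Q + z = Q^{2} + z = z + Q^{2}$)
$p{\left(O,H \right)} = -46$ ($p{\left(O,H \right)} = 2 - \left(-1 + 7^{2}\right) = 2 - \left(-1 + 49\right) = 2 - 48 = -46$)
$79 p{\left(-7,3 \right)} + 2 = 79 \left(-46\right) + 2 = -3634 + 2 = -3632$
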